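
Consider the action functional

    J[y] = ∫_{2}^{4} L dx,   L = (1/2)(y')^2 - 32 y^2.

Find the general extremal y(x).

The Lagrangian is L = (1/2)(y')^2 - 32 y^2.
∂L/∂y = -64y.
∂L/∂y' = y'.
The Euler-Lagrange equation d/dx(∂L/∂y') − ∂L/∂y = 0 becomes:
    y'' + 64 y = 0
General solution: y(x) = A sin(8x) + B cos(8x), where A and B are arbitrary constants fixed by the endpoint conditions.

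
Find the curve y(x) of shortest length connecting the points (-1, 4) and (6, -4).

Arc-length functional: J[y] = ∫ sqrt(1 + (y')^2) dx.
Lagrangian L = sqrt(1 + (y')^2) has no explicit y dependence, so ∂L/∂y = 0 and the Euler-Lagrange equation gives
    d/dx( y' / sqrt(1 + (y')^2) ) = 0  ⇒  y' / sqrt(1 + (y')^2) = const.
Hence y' is constant, so y(x) is affine.
Fitting the endpoints (-1, 4) and (6, -4):
    slope m = ((-4) − 4) / (6 − (-1)) = -8/7,
    intercept c = 4 − m·(-1) = 20/7.
Extremal: y(x) = (-8/7) x + 20/7.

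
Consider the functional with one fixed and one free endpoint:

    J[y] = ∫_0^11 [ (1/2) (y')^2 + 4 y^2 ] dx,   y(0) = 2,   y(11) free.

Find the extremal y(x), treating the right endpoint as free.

The Lagrangian L = (1/2) (y')^2 + 4 y^2 gives
    ∂L/∂y = 8 y,   ∂L/∂y' = y'.
Euler-Lagrange: y'' − 8 y = 0.
With k = sqrt(8), the general solution is
    y(x) = A cosh(sqrt(8) x) + B sinh(sqrt(8) x).
Fixed left endpoint y(0) = 2 ⇒ A = 2.
The right endpoint x = 11 is free, so the natural (transversality) condition is ∂L/∂y' |_{x=11} = 0, i.e. y'(11) = 0.
Compute y'(x) = A k sinh(k x) + B k cosh(k x), so
    y'(11) = A k sinh(k·11) + B k cosh(k·11) = 0
    ⇒ B = −A tanh(k·11) = − 2 tanh(sqrt(8)·11).
Therefore the extremal is
    y(x) = 2 cosh(sqrt(8) x) − 2 tanh(sqrt(8)·11) sinh(sqrt(8) x).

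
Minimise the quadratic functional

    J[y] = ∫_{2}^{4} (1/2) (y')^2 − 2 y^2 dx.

The Lagrangian is L = (1/2) (y')^2 − 2 y^2.
Compute ∂L/∂y = -4y, ∂L/∂y' = y'.
The Euler-Lagrange equation d/dx(∂L/∂y') − ∂L/∂y = 0 reduces to
    y'' + 4 y = 0.
Its general solution is
    y(x) = A sin(2x) + B cos(2x),
with A, B fixed by the endpoint conditions.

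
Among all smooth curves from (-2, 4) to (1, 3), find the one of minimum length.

Arc-length functional: J[y] = ∫ sqrt(1 + (y')^2) dx.
Lagrangian L = sqrt(1 + (y')^2) has no explicit y dependence, so ∂L/∂y = 0 and the Euler-Lagrange equation gives
    d/dx( y' / sqrt(1 + (y')^2) ) = 0  ⇒  y' / sqrt(1 + (y')^2) = const.
Hence y' is constant, so y(x) is affine.
Fitting the endpoints (-2, 4) and (1, 3):
    slope m = (3 − 4) / (1 − (-2)) = -1/3,
    intercept c = 4 − m·(-2) = 10/3.
Extremal: y(x) = (-1/3) x + 10/3.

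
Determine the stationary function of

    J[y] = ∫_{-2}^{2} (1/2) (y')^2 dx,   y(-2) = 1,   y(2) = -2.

The Lagrangian is L = (1/2) (y')^2.
Compute ∂L/∂y = 0, ∂L/∂y' = y'.
The Euler-Lagrange equation d/dx(∂L/∂y') − ∂L/∂y = 0 reduces to
    y'' = 0.
Its general solution is
    y(x) = A x + B,
with A, B fixed by the endpoint conditions.
Applying the endpoint conditions y(-2) = 1 and y(2) = -2: solve A·-2 + B = 1 and A·2 + B = -2. Subtracting gives A(2 − -2) = -2 − 1, so A = -3/4, and B = 1 − A·-2 = -1/2. Therefore
    y(x) = (-3/4) x - 1/2.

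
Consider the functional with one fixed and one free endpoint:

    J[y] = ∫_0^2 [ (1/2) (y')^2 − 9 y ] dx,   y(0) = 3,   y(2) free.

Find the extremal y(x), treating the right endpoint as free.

The Lagrangian L = (1/2) (y')^2 − 9 y gives
    ∂L/∂y = −9,   ∂L/∂y' = y'.
Euler-Lagrange: d/dx(y') − (−9) = 0, i.e. y'' + 9 = 0, so
    y(x) = −(9/2) x^2 + C1 x + C2.
Fixed left endpoint y(0) = 3 ⇒ C2 = 3.
The right endpoint x = 2 is free, so the natural (transversality) condition is ∂L/∂y' |_{x=2} = 0, i.e. y'(2) = 0.
Compute y'(x) = −9 x + C1, so y'(2) = −18 + C1 = 0 ⇒ C1 = 18.
Therefore the extremal is
    y(x) = −(9/2) x^2 + 18 x + 3.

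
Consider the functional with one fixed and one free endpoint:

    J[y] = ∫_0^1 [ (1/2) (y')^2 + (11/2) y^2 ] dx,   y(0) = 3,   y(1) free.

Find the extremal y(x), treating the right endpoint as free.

The Lagrangian L = (1/2) (y')^2 + (11/2) y^2 gives
    ∂L/∂y = 11 y,   ∂L/∂y' = y'.
Euler-Lagrange: y'' − 11 y = 0.
With k = sqrt(11), the general solution is
    y(x) = A cosh(sqrt(11) x) + B sinh(sqrt(11) x).
Fixed left endpoint y(0) = 3 ⇒ A = 3.
The right endpoint x = 1 is free, so the natural (transversality) condition is ∂L/∂y' |_{x=1} = 0, i.e. y'(1) = 0.
Compute y'(x) = A k sinh(k x) + B k cosh(k x), so
    y'(1) = A k sinh(k·1) + B k cosh(k·1) = 0
    ⇒ B = −A tanh(k·1) = − 3 tanh(sqrt(11)·1).
Therefore the extremal is
    y(x) = 3 cosh(sqrt(11) x) − 3 tanh(sqrt(11)·1) sinh(sqrt(11) x).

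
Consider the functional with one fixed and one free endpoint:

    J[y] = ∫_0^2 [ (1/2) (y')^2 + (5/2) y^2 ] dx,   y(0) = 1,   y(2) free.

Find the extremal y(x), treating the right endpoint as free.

The Lagrangian L = (1/2) (y')^2 + (5/2) y^2 gives
    ∂L/∂y = 5 y,   ∂L/∂y' = y'.
Euler-Lagrange: y'' − 5 y = 0.
With k = sqrt(5), the general solution is
    y(x) = A cosh(sqrt(5) x) + B sinh(sqrt(5) x).
Fixed left endpoint y(0) = 1 ⇒ A = 1.
The right endpoint x = 2 is free, so the natural (transversality) condition is ∂L/∂y' |_{x=2} = 0, i.e. y'(2) = 0.
Compute y'(x) = A k sinh(k x) + B k cosh(k x), so
    y'(2) = A k sinh(k·2) + B k cosh(k·2) = 0
    ⇒ B = −A tanh(k·2) = − tanh(sqrt(5)·2).
Therefore the extremal is
    y(x) = cosh(sqrt(5) x) − tanh(sqrt(5)·2) sinh(sqrt(5) x).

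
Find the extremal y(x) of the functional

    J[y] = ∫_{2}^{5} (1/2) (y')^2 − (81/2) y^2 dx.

The Lagrangian is L = (1/2) (y')^2 − (81/2) y^2.
Compute ∂L/∂y = -81y, ∂L/∂y' = y'.
The Euler-Lagrange equation d/dx(∂L/∂y') − ∂L/∂y = 0 reduces to
    y'' + 81 y = 0.
Its general solution is
    y(x) = A sin(9x) + B cos(9x),
with A, B fixed by the endpoint conditions.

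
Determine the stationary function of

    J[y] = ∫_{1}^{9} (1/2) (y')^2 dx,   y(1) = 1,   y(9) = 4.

The Lagrangian is L = (1/2) (y')^2.
Compute ∂L/∂y = 0, ∂L/∂y' = y'.
The Euler-Lagrange equation d/dx(∂L/∂y') − ∂L/∂y = 0 reduces to
    y'' = 0.
Its general solution is
    y(x) = A x + B,
with A, B fixed by the endpoint conditions.
Applying the endpoint conditions y(1) = 1 and y(9) = 4: solve A·1 + B = 1 and A·9 + B = 4. Subtracting gives A(9 − 1) = 4 − 1, so A = 3/8, and B = 1 − A·1 = 5/8. Therefore
    y(x) = (3/8) x + 5/8.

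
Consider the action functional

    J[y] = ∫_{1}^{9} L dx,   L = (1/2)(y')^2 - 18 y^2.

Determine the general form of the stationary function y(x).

The Lagrangian is L = (1/2)(y')^2 - 18 y^2.
∂L/∂y = -36y.
∂L/∂y' = y'.
The Euler-Lagrange equation d/dx(∂L/∂y') − ∂L/∂y = 0 becomes:
    y'' + 36 y = 0
General solution: y(x) = A sin(6x) + B cos(6x), where A and B are arbitrary constants fixed by the endpoint conditions.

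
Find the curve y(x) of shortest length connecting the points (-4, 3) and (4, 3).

Arc-length functional: J[y] = ∫ sqrt(1 + (y')^2) dx.
Lagrangian L = sqrt(1 + (y')^2) has no explicit y dependence, so ∂L/∂y = 0 and the Euler-Lagrange equation gives
    d/dx( y' / sqrt(1 + (y')^2) ) = 0  ⇒  y' / sqrt(1 + (y')^2) = const.
Hence y' is constant, so y(x) is affine.
Fitting the endpoints (-4, 3) and (4, 3):
    slope m = (3 − 3) / (4 − (-4)) = 0,
    intercept c = 3 − m·(-4) = 3.
Extremal: y(x) = 3.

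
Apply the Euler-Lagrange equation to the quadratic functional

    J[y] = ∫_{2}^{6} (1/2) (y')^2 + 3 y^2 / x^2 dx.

The Lagrangian is L = (1/2) (y')^2 + 3 y^2 / x^2.
Compute ∂L/∂y = 6y/x^2, ∂L/∂y' = y'.
The Euler-Lagrange equation d/dx(∂L/∂y') − ∂L/∂y = 0 reduces to
    y'' − 6/x^2 · y = 0  (x > 0).
Its general solution is
    y(x) = A x^3 + B x^(-2),
with A, B fixed by the endpoint conditions.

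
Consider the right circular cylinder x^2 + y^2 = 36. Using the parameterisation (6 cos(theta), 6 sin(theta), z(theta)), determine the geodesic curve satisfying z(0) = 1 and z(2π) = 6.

Parameterise the cylinder of radius R = 6 as
    r(θ) = (6 cos θ, 6 sin θ, z(θ)).
The arc-length element is
    ds = sqrt(36 + (dz/dθ)^2) dθ,
so the Lagrangian is L = sqrt(36 + z'^2).
L depends on z' only, not on z or θ, so ∂L/∂z = 0 and
    ∂L/∂z' = z' / sqrt(36 + z'^2).
The Euler-Lagrange equation gives
    d/dθ( z' / sqrt(36 + z'^2) ) = 0,
so z' is constant. Integrating once:
    z(θ) = a θ + b,
a helix on the cylinder (a straight line when the cylinder is unrolled). The constants a, b are determined by the endpoint conditions.
With endpoint conditions z(0) = 1 and z(2π) = 6: from z(0) = b we get b = 1, and a·2π + 1 = 6 gives a = 5/(2π), so
    z(θ) = (5/(2π)) θ + 1.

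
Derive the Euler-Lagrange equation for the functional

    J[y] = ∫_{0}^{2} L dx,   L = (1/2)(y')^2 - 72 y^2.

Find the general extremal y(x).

The Lagrangian is L = (1/2)(y')^2 - 72 y^2.
∂L/∂y = -144y.
∂L/∂y' = y'.
The Euler-Lagrange equation d/dx(∂L/∂y') − ∂L/∂y = 0 becomes:
    y'' + 144 y = 0
General solution: y(x) = A sin(12x) + B cos(12x), where A and B are arbitrary constants fixed by the endpoint conditions.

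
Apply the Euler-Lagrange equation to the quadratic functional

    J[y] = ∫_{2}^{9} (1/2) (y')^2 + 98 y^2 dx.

The Lagrangian is L = (1/2) (y')^2 + 98 y^2.
Compute ∂L/∂y = 196y, ∂L/∂y' = y'.
The Euler-Lagrange equation d/dx(∂L/∂y') − ∂L/∂y = 0 reduces to
    y'' − 196 y = 0.
Its general solution is
    y(x) = A e^(14x) + B e^(−14x),
with A, B fixed by the endpoint conditions.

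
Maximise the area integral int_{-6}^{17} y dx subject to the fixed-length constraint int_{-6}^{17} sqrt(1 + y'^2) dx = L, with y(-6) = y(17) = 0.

Set up the augmented Lagrangian using a multiplier λ for the length constraint:
    F(y, y') = y − λ sqrt(1 + y'^2).
F has no explicit x dependence, so the Beltrami identity yields a first integral
    F − y' ∂F/∂y' = C.
Compute ∂F/∂y' = −λ y' / sqrt(1 + y'^2). Then
    y − λ sqrt(1 + y'^2) + λ y'^2 / sqrt(1 + y'^2) = C
    ⇒  y − λ / sqrt(1 + y'^2) = C.
Solving for y' and integrating gives
    (x − a)^2 + (y − b)^2 = λ^2,
a circular arc of radius λ. The constants a, b are determined by the endpoint conditions y(-6) = y(17) = 0, and λ is fixed implicitly by the length constraint
    ∫_{-6}^{17} sqrt(1 + y'^2) dx = L.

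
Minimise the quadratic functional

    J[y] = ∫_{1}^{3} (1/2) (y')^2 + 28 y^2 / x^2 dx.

The Lagrangian is L = (1/2) (y')^2 + 28 y^2 / x^2.
Compute ∂L/∂y = 56y/x^2, ∂L/∂y' = y'.
The Euler-Lagrange equation d/dx(∂L/∂y') − ∂L/∂y = 0 reduces to
    y'' − 56/x^2 · y = 0  (x > 0).
Its general solution is
    y(x) = A x^8 + B x^(-7),
with A, B fixed by the endpoint conditions.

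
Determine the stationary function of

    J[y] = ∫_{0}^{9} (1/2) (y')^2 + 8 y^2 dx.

The Lagrangian is L = (1/2) (y')^2 + 8 y^2.
Compute ∂L/∂y = 16y, ∂L/∂y' = y'.
The Euler-Lagrange equation d/dx(∂L/∂y') − ∂L/∂y = 0 reduces to
    y'' − 16 y = 0.
Its general solution is
    y(x) = A e^(4x) + B e^(−4x),
with A, B fixed by the endpoint conditions.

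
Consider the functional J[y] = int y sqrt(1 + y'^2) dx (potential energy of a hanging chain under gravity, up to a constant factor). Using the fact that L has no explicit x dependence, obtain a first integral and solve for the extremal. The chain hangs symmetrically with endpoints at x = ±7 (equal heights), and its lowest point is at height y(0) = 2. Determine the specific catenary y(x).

The Lagrangian L(y, y') = y sqrt(1 + y'^2) has no explicit x dependence, so the Beltrami identity applies:
    L − y' ∂L/∂y' = C.
Compute ∂L/∂y' = y · y' / sqrt(1 + y'^2). Then
    L − y' ∂L/∂y'
    = y sqrt(1 + y'^2) − y · y'^2 / sqrt(1 + y'^2)
    = y (1 + y'^2 − y'^2) / sqrt(1 + y'^2)
    = y / sqrt(1 + y'^2) = C.
Squaring gives y^2 = C^2 (1 + y'^2), i.e.
    y'^2 = y^2 / C^2 − 1.
Separating variables,
    dy / sqrt(y^2 − C^2) = dx / C,
and integrating gives arccosh(y / C) = (x − a)/C, so
    y(x) = C cosh((x − a)/C),
the catenary. The constants C and a are fixed by the two endpoint conditions (and, for the hanging-chain problem, the length constraint selects C).
Now fit the given data. The endpoints x = ±7 are symmetric at equal height, so the catenary is even about its minimum: a = 0 and y(x) = C cosh(x/C). The lowest point is y(0) = C cosh(0) = C, and we are told y(0) = 2, so C = 2. Therefore
    y(x) = 2 cosh(x/2),
and at the endpoints
    y(±7) = 2 cosh(7/2).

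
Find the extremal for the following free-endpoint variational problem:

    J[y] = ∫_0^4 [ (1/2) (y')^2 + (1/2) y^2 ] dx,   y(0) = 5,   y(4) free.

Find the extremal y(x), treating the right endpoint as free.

The Lagrangian L = (1/2) (y')^2 + (1/2) y^2 gives
    ∂L/∂y = 1 y,   ∂L/∂y' = y'.
Euler-Lagrange: y'' − y = 0.
With k = 1, the general solution is
    y(x) = A cosh(x) + B sinh(x).
Fixed left endpoint y(0) = 5 ⇒ A = 5.
The right endpoint x = 4 is free, so the natural (transversality) condition is ∂L/∂y' |_{x=4} = 0, i.e. y'(4) = 0.
Compute y'(x) = A k sinh(k x) + B k cosh(k x), so
    y'(4) = A k sinh(k·4) + B k cosh(k·4) = 0
    ⇒ B = −A tanh(k·4) = − 5 tanh(1·4).
Therefore the extremal is
    y(x) = 5 cosh(1 x) − 5 tanh(1·4) sinh(1 x).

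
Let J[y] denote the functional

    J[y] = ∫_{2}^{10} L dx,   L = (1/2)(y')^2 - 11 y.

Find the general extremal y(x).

The Lagrangian is L = (1/2)(y')^2 - 11 y.
∂L/∂y = -11.
∂L/∂y' = y'.
The Euler-Lagrange equation d/dx(∂L/∂y') − ∂L/∂y = 0 becomes:
    y'' + 11 = 0
General solution: y(x) = -(11/2) x^2 + A x + B, where A and B are arbitrary constants fixed by the endpoint conditions.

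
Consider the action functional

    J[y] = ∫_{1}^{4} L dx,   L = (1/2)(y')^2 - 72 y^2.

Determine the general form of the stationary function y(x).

The Lagrangian is L = (1/2)(y')^2 - 72 y^2.
∂L/∂y = -144y.
∂L/∂y' = y'.
The Euler-Lagrange equation d/dx(∂L/∂y') − ∂L/∂y = 0 becomes:
    y'' + 144 y = 0
General solution: y(x) = A sin(12x) + B cos(12x), where A and B are arbitrary constants fixed by the endpoint conditions.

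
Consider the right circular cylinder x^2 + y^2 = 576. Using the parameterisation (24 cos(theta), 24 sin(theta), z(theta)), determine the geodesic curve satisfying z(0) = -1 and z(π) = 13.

Parameterise the cylinder of radius R = 24 as
    r(θ) = (24 cos θ, 24 sin θ, z(θ)).
The arc-length element is
    ds = sqrt(576 + (dz/dθ)^2) dθ,
so the Lagrangian is L = sqrt(576 + z'^2).
L depends on z' only, not on z or θ, so ∂L/∂z = 0 and
    ∂L/∂z' = z' / sqrt(576 + z'^2).
The Euler-Lagrange equation gives
    d/dθ( z' / sqrt(576 + z'^2) ) = 0,
so z' is constant. Integrating once:
    z(θ) = a θ + b,
a helix on the cylinder (a straight line when the cylinder is unrolled). The constants a, b are determined by the endpoint conditions.
With endpoint conditions z(0) = -1 and z(π) = 13: from z(0) = b we get b = -1, and a·π + -1 = 13 gives a = 14/π, so
    z(θ) = (14/π) θ − 1.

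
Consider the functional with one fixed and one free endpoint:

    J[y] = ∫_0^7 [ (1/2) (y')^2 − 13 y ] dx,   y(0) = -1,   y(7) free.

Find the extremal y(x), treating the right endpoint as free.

The Lagrangian L = (1/2) (y')^2 − 13 y gives
    ∂L/∂y = −13,   ∂L/∂y' = y'.
Euler-Lagrange: d/dx(y') − (−13) = 0, i.e. y'' + 13 = 0, so
    y(x) = −(13/2) x^2 + C1 x + C2.
Fixed left endpoint y(0) = -1 ⇒ C2 = -1.
The right endpoint x = 7 is free, so the natural (transversality) condition is ∂L/∂y' |_{x=7} = 0, i.e. y'(7) = 0.
Compute y'(x) = −13 x + C1, so y'(7) = −91 + C1 = 0 ⇒ C1 = 91.
Therefore the extremal is
    y(x) = −(13/2) x^2 + 91 x − 1.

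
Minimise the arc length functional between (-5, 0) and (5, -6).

Arc-length functional: J[y] = ∫ sqrt(1 + (y')^2) dx.
Lagrangian L = sqrt(1 + (y')^2) has no explicit y dependence, so ∂L/∂y = 0 and the Euler-Lagrange equation gives
    d/dx( y' / sqrt(1 + (y')^2) ) = 0  ⇒  y' / sqrt(1 + (y')^2) = const.
Hence y' is constant, so y(x) is affine.
Fitting the endpoints (-5, 0) and (5, -6):
    slope m = ((-6) − 0) / (5 − (-5)) = -3/5,
    intercept c = 0 − m·(-5) = -3.
Extremal: y(x) = (-3/5) x - 3.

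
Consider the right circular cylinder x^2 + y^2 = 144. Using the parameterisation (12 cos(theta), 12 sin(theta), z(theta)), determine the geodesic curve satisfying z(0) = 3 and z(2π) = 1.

Parameterise the cylinder of radius R = 12 as
    r(θ) = (12 cos θ, 12 sin θ, z(θ)).
The arc-length element is
    ds = sqrt(144 + (dz/dθ)^2) dθ,
so the Lagrangian is L = sqrt(144 + z'^2).
L depends on z' only, not on z or θ, so ∂L/∂z = 0 and
    ∂L/∂z' = z' / sqrt(144 + z'^2).
The Euler-Lagrange equation gives
    d/dθ( z' / sqrt(144 + z'^2) ) = 0,
so z' is constant. Integrating once:
    z(θ) = a θ + b,
a helix on the cylinder (a straight line when the cylinder is unrolled). The constants a, b are determined by the endpoint conditions.
With endpoint conditions z(0) = 3 and z(2π) = 1: from z(0) = b we get b = 3, and a·2π + 3 = 1 gives a = -1/π, so
    z(θ) = (-1/π) θ + 3.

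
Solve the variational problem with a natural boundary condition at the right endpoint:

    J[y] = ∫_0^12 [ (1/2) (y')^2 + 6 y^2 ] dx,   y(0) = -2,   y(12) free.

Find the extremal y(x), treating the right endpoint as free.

The Lagrangian L = (1/2) (y')^2 + 6 y^2 gives
    ∂L/∂y = 12 y,   ∂L/∂y' = y'.
Euler-Lagrange: y'' − 12 y = 0.
With k = sqrt(12), the general solution is
    y(x) = A cosh(sqrt(12) x) + B sinh(sqrt(12) x).
Fixed left endpoint y(0) = -2 ⇒ A = -2.
The right endpoint x = 12 is free, so the natural (transversality) condition is ∂L/∂y' |_{x=12} = 0, i.e. y'(12) = 0.
Compute y'(x) = A k sinh(k x) + B k cosh(k x), so
    y'(12) = A k sinh(k·12) + B k cosh(k·12) = 0
    ⇒ B = −A tanh(k·12) = 2 tanh(sqrt(12)·12).
Therefore the extremal is
    y(x) = −2 cosh(sqrt(12) x) + 2 tanh(sqrt(12)·12) sinh(sqrt(12) x).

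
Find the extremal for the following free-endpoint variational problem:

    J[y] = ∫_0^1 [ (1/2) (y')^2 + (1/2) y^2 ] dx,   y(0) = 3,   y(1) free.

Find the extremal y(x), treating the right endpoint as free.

The Lagrangian L = (1/2) (y')^2 + (1/2) y^2 gives
    ∂L/∂y = 1 y,   ∂L/∂y' = y'.
Euler-Lagrange: y'' − y = 0.
With k = 1, the general solution is
    y(x) = A cosh(x) + B sinh(x).
Fixed left endpoint y(0) = 3 ⇒ A = 3.
The right endpoint x = 1 is free, so the natural (transversality) condition is ∂L/∂y' |_{x=1} = 0, i.e. y'(1) = 0.
Compute y'(x) = A k sinh(k x) + B k cosh(k x), so
    y'(1) = A k sinh(k·1) + B k cosh(k·1) = 0
    ⇒ B = −A tanh(k·1) = − 3 tanh(1·1).
Therefore the extremal is
    y(x) = 3 cosh(1 x) − 3 tanh(1·1) sinh(1 x).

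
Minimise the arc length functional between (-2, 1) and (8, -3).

Arc-length functional: J[y] = ∫ sqrt(1 + (y')^2) dx.
Lagrangian L = sqrt(1 + (y')^2) has no explicit y dependence, so ∂L/∂y = 0 and the Euler-Lagrange equation gives
    d/dx( y' / sqrt(1 + (y')^2) ) = 0  ⇒  y' / sqrt(1 + (y')^2) = const.
Hence y' is constant, so y(x) is affine.
Fitting the endpoints (-2, 1) and (8, -3):
    slope m = ((-3) − 1) / (8 − (-2)) = -2/5,
    intercept c = 1 − m·(-2) = 1/5.
Extremal: y(x) = (-2/5) x + 1/5.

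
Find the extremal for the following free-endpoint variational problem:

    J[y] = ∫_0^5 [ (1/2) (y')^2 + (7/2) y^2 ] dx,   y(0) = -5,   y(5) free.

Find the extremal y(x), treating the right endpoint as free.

The Lagrangian L = (1/2) (y')^2 + (7/2) y^2 gives
    ∂L/∂y = 7 y,   ∂L/∂y' = y'.
Euler-Lagrange: y'' − 7 y = 0.
With k = sqrt(7), the general solution is
    y(x) = A cosh(sqrt(7) x) + B sinh(sqrt(7) x).
Fixed left endpoint y(0) = -5 ⇒ A = -5.
The right endpoint x = 5 is free, so the natural (transversality) condition is ∂L/∂y' |_{x=5} = 0, i.e. y'(5) = 0.
Compute y'(x) = A k sinh(k x) + B k cosh(k x), so
    y'(5) = A k sinh(k·5) + B k cosh(k·5) = 0
    ⇒ B = −A tanh(k·5) = 5 tanh(sqrt(7)·5).
Therefore the extremal is
    y(x) = −5 cosh(sqrt(7) x) + 5 tanh(sqrt(7)·5) sinh(sqrt(7) x).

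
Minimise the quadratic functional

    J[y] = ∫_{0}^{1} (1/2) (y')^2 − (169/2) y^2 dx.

The Lagrangian is L = (1/2) (y')^2 − (169/2) y^2.
Compute ∂L/∂y = -169y, ∂L/∂y' = y'.
The Euler-Lagrange equation d/dx(∂L/∂y') − ∂L/∂y = 0 reduces to
    y'' + 169 y = 0.
Its general solution is
    y(x) = A sin(13x) + B cos(13x),
with A, B fixed by the endpoint conditions.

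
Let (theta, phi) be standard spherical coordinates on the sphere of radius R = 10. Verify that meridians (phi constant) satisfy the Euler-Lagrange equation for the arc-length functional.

On the sphere of radius R = 10 with spherical coordinates (θ, φ), the induced metric is
    ds^2 = 100(dθ^2 + sin^2(θ) dφ^2).
Using θ as the parameter, the arc-length functional becomes
    J[φ] = ∫ 10 sqrt(1 + sin^2(θ) (dφ/dθ)^2) dθ.
So L = 10 sqrt(1 + sin^2(θ) φ'^2). Compute
    ∂L/∂φ = 0  (L has no explicit φ dependence),
    ∂L/∂φ' = 10 sin^2(θ) φ' / sqrt(1 + sin^2(θ) φ'^2).
For the candidate φ(θ) = c (constant), φ' = 0, so ∂L/∂φ' evaluated along the candidate vanishes, and ∂L/∂φ is identically zero. Hence
    d/dθ(∂L/∂φ') − ∂L/∂φ = 0
is satisfied. Therefore meridians φ = const are extremals of arc length — they are geodesics on the sphere.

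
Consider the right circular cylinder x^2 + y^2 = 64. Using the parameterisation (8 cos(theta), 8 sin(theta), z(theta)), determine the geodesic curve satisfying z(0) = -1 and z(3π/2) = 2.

Parameterise the cylinder of radius R = 8 as
    r(θ) = (8 cos θ, 8 sin θ, z(θ)).
The arc-length element is
    ds = sqrt(64 + (dz/dθ)^2) dθ,
so the Lagrangian is L = sqrt(64 + z'^2).
L depends on z' only, not on z or θ, so ∂L/∂z = 0 and
    ∂L/∂z' = z' / sqrt(64 + z'^2).
The Euler-Lagrange equation gives
    d/dθ( z' / sqrt(64 + z'^2) ) = 0,
so z' is constant. Integrating once:
    z(θ) = a θ + b,
a helix on the cylinder (a straight line when the cylinder is unrolled). The constants a, b are determined by the endpoint conditions.
With endpoint conditions z(0) = -1 and z(3π/2) = 2: from z(0) = b we get b = -1, and a·3π/2 + -1 = 2 gives a = 2/π, so
    z(θ) = (2/π) θ − 1.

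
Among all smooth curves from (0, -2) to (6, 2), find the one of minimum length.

Arc-length functional: J[y] = ∫ sqrt(1 + (y')^2) dx.
Lagrangian L = sqrt(1 + (y')^2) has no explicit y dependence, so ∂L/∂y = 0 and the Euler-Lagrange equation gives
    d/dx( y' / sqrt(1 + (y')^2) ) = 0  ⇒  y' / sqrt(1 + (y')^2) = const.
Hence y' is constant, so y(x) is affine.
Fitting the endpoints (0, -2) and (6, 2):
    slope m = (2 − (-2)) / (6 − 0) = 2/3,
    intercept c = (-2) − m·0 = -2.
Extremal: y(x) = (2/3) x - 2.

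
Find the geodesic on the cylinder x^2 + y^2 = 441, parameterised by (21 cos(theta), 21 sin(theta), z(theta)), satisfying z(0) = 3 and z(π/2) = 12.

Parameterise the cylinder of radius R = 21 as
    r(θ) = (21 cos θ, 21 sin θ, z(θ)).
The arc-length element is
    ds = sqrt(441 + (dz/dθ)^2) dθ,
so the Lagrangian is L = sqrt(441 + z'^2).
L depends on z' only, not on z or θ, so ∂L/∂z = 0 and
    ∂L/∂z' = z' / sqrt(441 + z'^2).
The Euler-Lagrange equation gives
    d/dθ( z' / sqrt(441 + z'^2) ) = 0,
so z' is constant. Integrating once:
    z(θ) = a θ + b,
a helix on the cylinder (a straight line when the cylinder is unrolled). The constants a, b are determined by the endpoint conditions.
With endpoint conditions z(0) = 3 and z(π/2) = 12: from z(0) = b we get b = 3, and a·π/2 + 3 = 12 gives a = 18/π, so
    z(θ) = (18/π) θ + 3.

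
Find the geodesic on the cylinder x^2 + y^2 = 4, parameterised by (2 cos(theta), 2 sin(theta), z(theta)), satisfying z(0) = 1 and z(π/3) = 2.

Parameterise the cylinder of radius R = 2 as
    r(θ) = (2 cos θ, 2 sin θ, z(θ)).
The arc-length element is
    ds = sqrt(4 + (dz/dθ)^2) dθ,
so the Lagrangian is L = sqrt(4 + z'^2).
L depends on z' only, not on z or θ, so ∂L/∂z = 0 and
    ∂L/∂z' = z' / sqrt(4 + z'^2).
The Euler-Lagrange equation gives
    d/dθ( z' / sqrt(4 + z'^2) ) = 0,
so z' is constant. Integrating once:
    z(θ) = a θ + b,
a helix on the cylinder (a straight line when the cylinder is unrolled). The constants a, b are determined by the endpoint conditions.
With endpoint conditions z(0) = 1 and z(π/3) = 2: from z(0) = b we get b = 1, and a·π/3 + 1 = 2 gives a = 3/π, so
    z(θ) = (3/π) θ + 1.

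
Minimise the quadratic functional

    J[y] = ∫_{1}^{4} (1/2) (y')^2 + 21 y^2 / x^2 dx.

The Lagrangian is L = (1/2) (y')^2 + 21 y^2 / x^2.
Compute ∂L/∂y = 42y/x^2, ∂L/∂y' = y'.
The Euler-Lagrange equation d/dx(∂L/∂y') − ∂L/∂y = 0 reduces to
    y'' − 42/x^2 · y = 0  (x > 0).
Its general solution is
    y(x) = A x^7 + B x^(-6),
with A, B fixed by the endpoint conditions.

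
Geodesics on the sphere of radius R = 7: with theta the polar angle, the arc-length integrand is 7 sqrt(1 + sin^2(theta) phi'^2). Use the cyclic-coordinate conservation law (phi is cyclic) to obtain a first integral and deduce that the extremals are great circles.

On the sphere of radius R = 7 with spherical coordinates (θ, φ), the induced metric is
    ds^2 = 49(dθ^2 + sin^2(θ) dφ^2).
Parameterise by θ; the arc-length functional is
    J[φ] = ∫ 7 sqrt(1 + sin^2(θ) (dφ/dθ)^2) dθ,
so L = 7 sqrt(1 + sin^2(θ) φ'^2). Compute
    ∂L/∂φ = 0  (L has no explicit φ dependence),
    ∂L/∂φ' = 7 sin^2(θ) φ' / sqrt(1 + sin^2(θ) φ'^2).
Since ∂L/∂φ = 0, the Euler-Lagrange equation
    d/dθ(∂L/∂φ') − ∂L/∂φ = 0
reduces to d/dθ(∂L/∂φ') = 0, i.e. the momentum conjugate to φ is conserved:
    7 sin^2(θ) φ' / sqrt(1 + sin^2(θ) φ'^2) = C.
The overall factor of 7 is constant, so dividing through gives Clairaut's relation sin^2(θ) φ' / sqrt(1 + sin^2(θ) φ'^2) = C' (with C' = C/7). Solving for φ' and integrating gives the great-circle family
    cot(θ) = A cos(φ − φ_0),
i.e. the intersection of the sphere with a plane through the origin. The two constants A and φ_0 (equivalently C and one phase) are fixed by the two endpoint conditions.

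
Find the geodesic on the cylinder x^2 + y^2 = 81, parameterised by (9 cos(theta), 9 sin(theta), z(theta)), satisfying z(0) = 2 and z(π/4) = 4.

Parameterise the cylinder of radius R = 9 as
    r(θ) = (9 cos θ, 9 sin θ, z(θ)).
The arc-length element is
    ds = sqrt(81 + (dz/dθ)^2) dθ,
so the Lagrangian is L = sqrt(81 + z'^2).
L depends on z' only, not on z or θ, so ∂L/∂z = 0 and
    ∂L/∂z' = z' / sqrt(81 + z'^2).
The Euler-Lagrange equation gives
    d/dθ( z' / sqrt(81 + z'^2) ) = 0,
so z' is constant. Integrating once:
    z(θ) = a θ + b,
a helix on the cylinder (a straight line when the cylinder is unrolled). The constants a, b are determined by the endpoint conditions.
With endpoint conditions z(0) = 2 and z(π/4) = 4: from z(0) = b we get b = 2, and a·π/4 + 2 = 4 gives a = 8/π, so
    z(θ) = (8/π) θ + 2.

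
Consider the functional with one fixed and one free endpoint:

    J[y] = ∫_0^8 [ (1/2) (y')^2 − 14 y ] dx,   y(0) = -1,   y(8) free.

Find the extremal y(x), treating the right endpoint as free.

The Lagrangian L = (1/2) (y')^2 − 14 y gives
    ∂L/∂y = −14,   ∂L/∂y' = y'.
Euler-Lagrange: d/dx(y') − (−14) = 0, i.e. y'' + 14 = 0, so
    y(x) = −(14/2) x^2 + C1 x + C2.
Fixed left endpoint y(0) = -1 ⇒ C2 = -1.
The right endpoint x = 8 is free, so the natural (transversality) condition is ∂L/∂y' |_{x=8} = 0, i.e. y'(8) = 0.
Compute y'(x) = −14 x + C1, so y'(8) = −112 + C1 = 0 ⇒ C1 = 112.
Therefore the extremal is
    y(x) = −7 x^2 + 112 x − 1.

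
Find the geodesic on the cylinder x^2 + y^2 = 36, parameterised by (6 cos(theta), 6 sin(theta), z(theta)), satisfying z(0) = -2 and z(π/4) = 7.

Parameterise the cylinder of radius R = 6 as
    r(θ) = (6 cos θ, 6 sin θ, z(θ)).
The arc-length element is
    ds = sqrt(36 + (dz/dθ)^2) dθ,
so the Lagrangian is L = sqrt(36 + z'^2).
L depends on z' only, not on z or θ, so ∂L/∂z = 0 and
    ∂L/∂z' = z' / sqrt(36 + z'^2).
The Euler-Lagrange equation gives
    d/dθ( z' / sqrt(36 + z'^2) ) = 0,
so z' is constant. Integrating once:
    z(θ) = a θ + b,
a helix on the cylinder (a straight line when the cylinder is unrolled). The constants a, b are determined by the endpoint conditions.
With endpoint conditions z(0) = -2 and z(π/4) = 7: from z(0) = b we get b = -2, and a·π/4 + -2 = 7 gives a = 36/π, so
    z(θ) = (36/π) θ − 2.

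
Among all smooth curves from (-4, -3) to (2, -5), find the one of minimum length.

Arc-length functional: J[y] = ∫ sqrt(1 + (y')^2) dx.
Lagrangian L = sqrt(1 + (y')^2) has no explicit y dependence, so ∂L/∂y = 0 and the Euler-Lagrange equation gives
    d/dx( y' / sqrt(1 + (y')^2) ) = 0  ⇒  y' / sqrt(1 + (y')^2) = const.
Hence y' is constant, so y(x) is affine.
Fitting the endpoints (-4, -3) and (2, -5):
    slope m = ((-5) − (-3)) / (2 − (-4)) = -1/3,
    intercept c = (-3) − m·(-4) = -13/3.
Extremal: y(x) = (-1/3) x - 13/3.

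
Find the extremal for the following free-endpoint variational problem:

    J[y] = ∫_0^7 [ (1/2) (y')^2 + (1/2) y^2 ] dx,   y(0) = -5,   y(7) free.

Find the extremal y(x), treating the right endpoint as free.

The Lagrangian L = (1/2) (y')^2 + (1/2) y^2 gives
    ∂L/∂y = 1 y,   ∂L/∂y' = y'.
Euler-Lagrange: y'' − y = 0.
With k = 1, the general solution is
    y(x) = A cosh(x) + B sinh(x).
Fixed left endpoint y(0) = -5 ⇒ A = -5.
The right endpoint x = 7 is free, so the natural (transversality) condition is ∂L/∂y' |_{x=7} = 0, i.e. y'(7) = 0.
Compute y'(x) = A k sinh(k x) + B k cosh(k x), so
    y'(7) = A k sinh(k·7) + B k cosh(k·7) = 0
    ⇒ B = −A tanh(k·7) = 5 tanh(1·7).
Therefore the extremal is
    y(x) = −5 cosh(1 x) + 5 tanh(1·7) sinh(1 x).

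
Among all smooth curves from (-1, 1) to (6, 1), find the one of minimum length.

Arc-length functional: J[y] = ∫ sqrt(1 + (y')^2) dx.
Lagrangian L = sqrt(1 + (y')^2) has no explicit y dependence, so ∂L/∂y = 0 and the Euler-Lagrange equation gives
    d/dx( y' / sqrt(1 + (y')^2) ) = 0  ⇒  y' / sqrt(1 + (y')^2) = const.
Hence y' is constant, so y(x) is affine.
Fitting the endpoints (-1, 1) and (6, 1):
    slope m = (1 − 1) / (6 − (-1)) = 0,
    intercept c = 1 − m·(-1) = 1.
Extremal: y(x) = 1.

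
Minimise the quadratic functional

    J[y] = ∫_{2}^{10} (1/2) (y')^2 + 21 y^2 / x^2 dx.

The Lagrangian is L = (1/2) (y')^2 + 21 y^2 / x^2.
Compute ∂L/∂y = 42y/x^2, ∂L/∂y' = y'.
The Euler-Lagrange equation d/dx(∂L/∂y') − ∂L/∂y = 0 reduces to
    y'' − 42/x^2 · y = 0  (x > 0).
Its general solution is
    y(x) = A x^7 + B x^(-6),
with A, B fixed by the endpoint conditions.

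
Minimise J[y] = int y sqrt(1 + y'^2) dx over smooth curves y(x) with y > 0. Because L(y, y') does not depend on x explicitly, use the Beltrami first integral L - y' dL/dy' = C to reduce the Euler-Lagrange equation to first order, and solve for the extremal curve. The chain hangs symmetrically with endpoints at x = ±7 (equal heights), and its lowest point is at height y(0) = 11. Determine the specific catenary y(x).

The Lagrangian L(y, y') = y sqrt(1 + y'^2) has no explicit x dependence, so the Beltrami identity applies:
    L − y' ∂L/∂y' = C.
Compute ∂L/∂y' = y · y' / sqrt(1 + y'^2). Then
    L − y' ∂L/∂y'
    = y sqrt(1 + y'^2) − y · y'^2 / sqrt(1 + y'^2)
    = y (1 + y'^2 − y'^2) / sqrt(1 + y'^2)
    = y / sqrt(1 + y'^2) = C.
Squaring gives y^2 = C^2 (1 + y'^2), i.e.
    y'^2 = y^2 / C^2 − 1.
Separating variables,
    dy / sqrt(y^2 − C^2) = dx / C,
and integrating gives arccosh(y / C) = (x − a)/C, so
    y(x) = C cosh((x − a)/C),
the catenary. The constants C and a are fixed by the two endpoint conditions (and, for the hanging-chain problem, the length constraint selects C).
Now fit the given data. The endpoints x = ±7 are symmetric at equal height, so the catenary is even about its minimum: a = 0 and y(x) = C cosh(x/C). The lowest point is y(0) = C cosh(0) = C, and we are told y(0) = 11, so C = 11. Therefore
    y(x) = 11 cosh(x/11),
and at the endpoints
    y(±7) = 11 cosh(7/11).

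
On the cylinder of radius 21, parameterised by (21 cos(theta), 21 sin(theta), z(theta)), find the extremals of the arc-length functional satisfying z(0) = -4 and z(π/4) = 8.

Parameterise the cylinder of radius R = 21 as
    r(θ) = (21 cos θ, 21 sin θ, z(θ)).
The arc-length element is
    ds = sqrt(441 + (dz/dθ)^2) dθ,
so the Lagrangian is L = sqrt(441 + z'^2).
L depends on z' only, not on z or θ, so ∂L/∂z = 0 and
    ∂L/∂z' = z' / sqrt(441 + z'^2).
The Euler-Lagrange equation gives
    d/dθ( z' / sqrt(441 + z'^2) ) = 0,
so z' is constant. Integrating once:
    z(θ) = a θ + b,
a helix on the cylinder (a straight line when the cylinder is unrolled). The constants a, b are determined by the endpoint conditions.
With endpoint conditions z(0) = -4 and z(π/4) = 8: from z(0) = b we get b = -4, and a·π/4 + -4 = 8 gives a = 48/π, so
    z(θ) = (48/π) θ − 4.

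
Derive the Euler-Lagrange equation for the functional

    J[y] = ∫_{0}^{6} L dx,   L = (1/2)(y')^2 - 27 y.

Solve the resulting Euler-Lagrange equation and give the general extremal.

The Lagrangian is L = (1/2)(y')^2 - 27 y.
∂L/∂y = -27.
∂L/∂y' = y'.
The Euler-Lagrange equation d/dx(∂L/∂y') − ∂L/∂y = 0 becomes:
    y'' + 27 = 0
General solution: y(x) = -(27/2) x^2 + A x + B, where A and B are arbitrary constants fixed by the endpoint conditions.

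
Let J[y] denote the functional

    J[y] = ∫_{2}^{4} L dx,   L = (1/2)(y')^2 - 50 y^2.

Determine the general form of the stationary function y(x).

The Lagrangian is L = (1/2)(y')^2 - 50 y^2.
∂L/∂y = -100y.
∂L/∂y' = y'.
The Euler-Lagrange equation d/dx(∂L/∂y') − ∂L/∂y = 0 becomes:
    y'' + 100 y = 0
General solution: y(x) = A sin(10x) + B cos(10x), where A and B are arbitrary constants fixed by the endpoint conditions.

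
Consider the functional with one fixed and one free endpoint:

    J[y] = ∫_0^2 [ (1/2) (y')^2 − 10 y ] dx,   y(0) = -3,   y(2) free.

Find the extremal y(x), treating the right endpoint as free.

The Lagrangian L = (1/2) (y')^2 − 10 y gives
    ∂L/∂y = −10,   ∂L/∂y' = y'.
Euler-Lagrange: d/dx(y') − (−10) = 0, i.e. y'' + 10 = 0, so
    y(x) = −(10/2) x^2 + C1 x + C2.
Fixed left endpoint y(0) = -3 ⇒ C2 = -3.
The right endpoint x = 2 is free, so the natural (transversality) condition is ∂L/∂y' |_{x=2} = 0, i.e. y'(2) = 0.
Compute y'(x) = −10 x + C1, so y'(2) = −20 + C1 = 0 ⇒ C1 = 20.
Therefore the extremal is
    y(x) = −5 x^2 + 20 x − 3.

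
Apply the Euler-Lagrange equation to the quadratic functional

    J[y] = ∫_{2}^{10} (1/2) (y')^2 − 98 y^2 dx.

The Lagrangian is L = (1/2) (y')^2 − 98 y^2.
Compute ∂L/∂y = -196y, ∂L/∂y' = y'.
The Euler-Lagrange equation d/dx(∂L/∂y') − ∂L/∂y = 0 reduces to
    y'' + 196 y = 0.
Its general solution is
    y(x) = A sin(14x) + B cos(14x),
with A, B fixed by the endpoint conditions.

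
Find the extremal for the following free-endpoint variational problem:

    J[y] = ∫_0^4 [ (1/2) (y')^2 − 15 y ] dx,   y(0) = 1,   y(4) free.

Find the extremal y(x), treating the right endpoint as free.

The Lagrangian L = (1/2) (y')^2 − 15 y gives
    ∂L/∂y = −15,   ∂L/∂y' = y'.
Euler-Lagrange: d/dx(y') − (−15) = 0, i.e. y'' + 15 = 0, so
    y(x) = −(15/2) x^2 + C1 x + C2.
Fixed left endpoint y(0) = 1 ⇒ C2 = 1.
The right endpoint x = 4 is free, so the natural (transversality) condition is ∂L/∂y' |_{x=4} = 0, i.e. y'(4) = 0.
Compute y'(x) = −15 x + C1, so y'(4) = −60 + C1 = 0 ⇒ C1 = 60.
Therefore the extremal is
    y(x) = −(15/2) x^2 + 60 x + 1.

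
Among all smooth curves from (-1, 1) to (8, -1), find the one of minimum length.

Arc-length functional: J[y] = ∫ sqrt(1 + (y')^2) dx.
Lagrangian L = sqrt(1 + (y')^2) has no explicit y dependence, so ∂L/∂y = 0 and the Euler-Lagrange equation gives
    d/dx( y' / sqrt(1 + (y')^2) ) = 0  ⇒  y' / sqrt(1 + (y')^2) = const.
Hence y' is constant, so y(x) is affine.
Fitting the endpoints (-1, 1) and (8, -1):
    slope m = ((-1) − 1) / (8 − (-1)) = -2/9,
    intercept c = 1 − m·(-1) = 7/9.
Extremal: y(x) = (-2/9) x + 7/9.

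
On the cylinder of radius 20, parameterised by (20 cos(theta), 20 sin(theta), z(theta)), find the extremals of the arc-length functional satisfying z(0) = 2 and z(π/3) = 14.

Parameterise the cylinder of radius R = 20 as
    r(θ) = (20 cos θ, 20 sin θ, z(θ)).
The arc-length element is
    ds = sqrt(400 + (dz/dθ)^2) dθ,
so the Lagrangian is L = sqrt(400 + z'^2).
L depends on z' only, not on z or θ, so ∂L/∂z = 0 and
    ∂L/∂z' = z' / sqrt(400 + z'^2).
The Euler-Lagrange equation gives
    d/dθ( z' / sqrt(400 + z'^2) ) = 0,
so z' is constant. Integrating once:
    z(θ) = a θ + b,
a helix on the cylinder (a straight line when the cylinder is unrolled). The constants a, b are determined by the endpoint conditions.
With endpoint conditions z(0) = 2 and z(π/3) = 14: from z(0) = b we get b = 2, and a·π/3 + 2 = 14 gives a = 36/π, so
    z(θ) = (36/π) θ + 2.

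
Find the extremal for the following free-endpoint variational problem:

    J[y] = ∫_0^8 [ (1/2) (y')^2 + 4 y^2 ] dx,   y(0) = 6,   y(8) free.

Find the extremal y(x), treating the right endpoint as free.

The Lagrangian L = (1/2) (y')^2 + 4 y^2 gives
    ∂L/∂y = 8 y,   ∂L/∂y' = y'.
Euler-Lagrange: y'' − 8 y = 0.
With k = sqrt(8), the general solution is
    y(x) = A cosh(sqrt(8) x) + B sinh(sqrt(8) x).
Fixed left endpoint y(0) = 6 ⇒ A = 6.
The right endpoint x = 8 is free, so the natural (transversality) condition is ∂L/∂y' |_{x=8} = 0, i.e. y'(8) = 0.
Compute y'(x) = A k sinh(k x) + B k cosh(k x), so
    y'(8) = A k sinh(k·8) + B k cosh(k·8) = 0
    ⇒ B = −A tanh(k·8) = − 6 tanh(sqrt(8)·8).
Therefore the extremal is
    y(x) = 6 cosh(sqrt(8) x) − 6 tanh(sqrt(8)·8) sinh(sqrt(8) x).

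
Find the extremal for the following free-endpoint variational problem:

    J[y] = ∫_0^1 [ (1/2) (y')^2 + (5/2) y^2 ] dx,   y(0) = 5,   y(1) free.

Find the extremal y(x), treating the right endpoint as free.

The Lagrangian L = (1/2) (y')^2 + (5/2) y^2 gives
    ∂L/∂y = 5 y,   ∂L/∂y' = y'.
Euler-Lagrange: y'' − 5 y = 0.
With k = sqrt(5), the general solution is
    y(x) = A cosh(sqrt(5) x) + B sinh(sqrt(5) x).
Fixed left endpoint y(0) = 5 ⇒ A = 5.
The right endpoint x = 1 is free, so the natural (transversality) condition is ∂L/∂y' |_{x=1} = 0, i.e. y'(1) = 0.
Compute y'(x) = A k sinh(k x) + B k cosh(k x), so
    y'(1) = A k sinh(k·1) + B k cosh(k·1) = 0
    ⇒ B = −A tanh(k·1) = − 5 tanh(sqrt(5)·1).
Therefore the extremal is
    y(x) = 5 cosh(sqrt(5) x) − 5 tanh(sqrt(5)·1) sinh(sqrt(5) x).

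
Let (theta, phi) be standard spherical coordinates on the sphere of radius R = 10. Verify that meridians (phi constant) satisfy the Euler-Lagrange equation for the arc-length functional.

On the sphere of radius R = 10 with spherical coordinates (θ, φ), the induced metric is
    ds^2 = 100(dθ^2 + sin^2(θ) dφ^2).
Using θ as the parameter, the arc-length functional becomes
    J[φ] = ∫ 10 sqrt(1 + sin^2(θ) (dφ/dθ)^2) dθ.
So L = 10 sqrt(1 + sin^2(θ) φ'^2). Compute
    ∂L/∂φ = 0  (L has no explicit φ dependence),
    ∂L/∂φ' = 10 sin^2(θ) φ' / sqrt(1 + sin^2(θ) φ'^2).
For the candidate φ(θ) = c (constant), φ' = 0, so ∂L/∂φ' evaluated along the candidate vanishes, and ∂L/∂φ is identically zero. Hence
    d/dθ(∂L/∂φ') − ∂L/∂φ = 0
is satisfied. Therefore meridians φ = const are extremals of arc length — they are geodesics on the sphere.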